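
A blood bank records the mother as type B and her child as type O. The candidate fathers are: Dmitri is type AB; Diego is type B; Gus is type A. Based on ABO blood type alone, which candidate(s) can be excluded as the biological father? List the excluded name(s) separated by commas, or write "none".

A candidate is excluded only if no genotype consistent with his phenotype could produce a type O child with a type B mother.
Dmitri (type AB): no genotype consistent with that phenotype can produce a type-O child with a type-B mother.

Dmitri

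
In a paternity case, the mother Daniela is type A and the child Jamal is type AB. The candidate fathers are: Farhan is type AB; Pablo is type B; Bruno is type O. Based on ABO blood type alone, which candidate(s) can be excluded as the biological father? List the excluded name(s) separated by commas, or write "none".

Bruno

A candidate is excluded only if no genotype consistent with his phenotype could produce a type AB child with a type A mother.
Bruno (type O): no genotype consistent with that phenotype can produce a type-AB child with a type-A mother.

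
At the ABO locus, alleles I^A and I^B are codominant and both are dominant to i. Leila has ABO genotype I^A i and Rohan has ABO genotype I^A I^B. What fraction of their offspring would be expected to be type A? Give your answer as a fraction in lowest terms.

1/2

ABO cross I^A i × I^A I^B → offspring phenotypes: 1/2 A, 1/4 B, 1/4 AB.
So P(type A) = 1/2.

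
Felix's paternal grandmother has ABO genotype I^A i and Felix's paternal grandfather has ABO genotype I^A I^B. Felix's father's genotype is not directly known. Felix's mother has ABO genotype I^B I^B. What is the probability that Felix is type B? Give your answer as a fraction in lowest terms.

1/2

Felix's father's ABO genotype from I^A i × I^A I^B: 1/4 I^A I^A, 1/4 I^A I^B, 1/4 I^A i, 1/4 I^B i.
Crossing each possibility with the mother I^B I^B and summing P(type B): 1/4·0 + 1/4·1/2 + 1/4·1/2 + 1/4·1 = 1/2.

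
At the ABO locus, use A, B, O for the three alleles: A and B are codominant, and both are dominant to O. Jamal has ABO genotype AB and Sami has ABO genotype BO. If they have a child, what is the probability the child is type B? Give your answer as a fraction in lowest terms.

ABO cross AB × BO → offspring phenotypes: 1/4 A, 1/2 B, 1/4 AB.
So P(type B) = 1/2.

1/2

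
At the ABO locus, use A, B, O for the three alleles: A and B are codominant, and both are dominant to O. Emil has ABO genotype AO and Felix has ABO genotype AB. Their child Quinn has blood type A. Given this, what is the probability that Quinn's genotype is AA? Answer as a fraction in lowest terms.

1/2

Cross AO × AB → 1/4 AA, 1/4 AB, 1/4 AO, 1/4 BO.
Type-A genotypes among offspring: AA (1/4), AO (1/4); total 1/2.
P(AA | type A) = (1/4) / (1/2) = 1/2.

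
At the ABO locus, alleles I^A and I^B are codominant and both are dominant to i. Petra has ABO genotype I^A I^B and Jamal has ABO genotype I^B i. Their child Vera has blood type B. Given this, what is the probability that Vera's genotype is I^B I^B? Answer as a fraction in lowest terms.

1/2

Cross I^A I^B × I^B i → 1/4 I^A I^B, 1/4 I^A i, 1/4 I^B I^B, 1/4 I^B i.
Type-B genotypes among offspring: I^B I^B (1/4), I^B i (1/4); total 1/2.
P(I^B I^B | type B) = (1/4) / (1/2) = 1/2.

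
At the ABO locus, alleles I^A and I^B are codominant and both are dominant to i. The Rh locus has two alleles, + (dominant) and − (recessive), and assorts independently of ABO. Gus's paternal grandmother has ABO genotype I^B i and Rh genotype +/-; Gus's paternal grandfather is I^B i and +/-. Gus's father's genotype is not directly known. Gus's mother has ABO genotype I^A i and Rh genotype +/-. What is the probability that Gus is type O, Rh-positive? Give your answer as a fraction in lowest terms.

Gus's father's ABO genotype from I^B i × I^B i: 1/4 I^B I^B, 1/2 I^B i, 1/4 i i.
Crossing each possibility with the mother I^A i and summing P(type O): 1/4·0 + 1/2·1/4 + 1/4·1/2 = 1/4.
Similarly for Rh via the father's Rh distribution: P(Rh+) = 3/4.
Independent loci: 1/4 × 3/4 = 3/16.

3/16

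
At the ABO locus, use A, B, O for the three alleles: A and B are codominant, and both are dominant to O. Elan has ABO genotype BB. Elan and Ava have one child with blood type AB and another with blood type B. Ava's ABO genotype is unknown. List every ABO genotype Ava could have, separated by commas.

AB, AO

For each candidate genotype of Ava, check whether crossing it with BB can produce every observed child phenotype.
  AA → possible child types {AB} ✗
  AB → possible child types {B, AB} ✓
  AO → possible child types {B, AB} ✓
  BB → possible child types {B} ✗
  BO → possible child types {B} ✗
  OO → possible child types {B} ✗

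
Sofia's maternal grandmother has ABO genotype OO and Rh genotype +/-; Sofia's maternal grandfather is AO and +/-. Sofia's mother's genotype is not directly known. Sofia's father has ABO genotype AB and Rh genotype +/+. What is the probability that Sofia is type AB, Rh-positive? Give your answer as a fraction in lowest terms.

Sofia's mother's ABO genotype from OO × AO: 1/2 AO, 1/2 OO.
Crossing each possibility with the father AB and summing P(type AB): 1/2·1/4 + 1/2·0 = 1/8.
Similarly for Rh via the mother's Rh distribution: P(Rh+) = 1.
Independent loci: 1/8 × 1 = 1/8.

1/8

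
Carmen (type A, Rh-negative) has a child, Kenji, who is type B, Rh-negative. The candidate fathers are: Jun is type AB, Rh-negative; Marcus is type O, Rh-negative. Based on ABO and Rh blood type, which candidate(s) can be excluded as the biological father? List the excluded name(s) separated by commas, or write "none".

Marcus

A candidate is excluded only if no genotype consistent with his phenotype could produce a type B, Rh-negative child with a type A, Rh-negative mother.
Marcus (type O, Rh-): no genotype consistent with that phenotype can produce a type-B Rh- child with a type-A mother.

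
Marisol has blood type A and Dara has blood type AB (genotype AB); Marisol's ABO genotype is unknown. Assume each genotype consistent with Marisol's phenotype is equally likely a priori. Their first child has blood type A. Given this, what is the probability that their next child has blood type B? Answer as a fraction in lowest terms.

1/8

Possible genotypes: Marisol ∈ {AA, AO}; Dara ∈ {AB}.
Weight each parental genotype pair by prior × P(type-A child):
  AA × AB: posterior weight 1/2; P(next child type B) = 0.
  AO × AB: posterior weight 1/2; P(next child type B) = 1/4.
Weighted sum = 1/8.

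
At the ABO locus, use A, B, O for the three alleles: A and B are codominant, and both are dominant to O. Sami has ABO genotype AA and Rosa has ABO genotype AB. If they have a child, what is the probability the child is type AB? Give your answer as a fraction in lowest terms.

1/2

ABO cross AA × AB → offspring phenotypes: 1/2 A, 1/2 AB.
So P(type AB) = 1/2.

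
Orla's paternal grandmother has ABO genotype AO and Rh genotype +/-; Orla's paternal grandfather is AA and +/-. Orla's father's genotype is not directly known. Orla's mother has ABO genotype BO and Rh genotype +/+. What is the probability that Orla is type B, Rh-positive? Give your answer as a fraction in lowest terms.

Orla's father's ABO genotype from AO × AA: 1/2 AA, 1/2 AO.
Crossing each possibility with the mother BO and summing P(type B): 1/2·0 + 1/2·1/4 = 1/8.
Similarly for Rh via the father's Rh distribution: P(Rh+) = 1.
Independent loci: 1/8 × 1 = 1/8.

1/8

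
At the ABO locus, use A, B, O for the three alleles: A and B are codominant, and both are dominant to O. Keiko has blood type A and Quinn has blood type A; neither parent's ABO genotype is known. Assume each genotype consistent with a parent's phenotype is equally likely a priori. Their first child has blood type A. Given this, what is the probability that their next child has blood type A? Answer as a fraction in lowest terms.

19/20

Possible genotypes: Keiko ∈ {AA, AO}; Quinn ∈ {AA, AO}.
Weight each parental genotype pair by prior × P(type-A child):
  AA × AA: posterior weight 4/15; P(next child type A) = 1.
  AA × AO: posterior weight 4/15; P(next child type A) = 1.
  AO × AA: posterior weight 4/15; P(next child type A) = 1.
  AO × AO: posterior weight 1/5; P(next child type A) = 3/4.
Weighted sum = 19/20.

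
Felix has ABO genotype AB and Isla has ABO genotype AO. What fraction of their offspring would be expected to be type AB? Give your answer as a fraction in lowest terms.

ABO cross AB × AO → offspring phenotypes: 1/2 A, 1/4 B, 1/4 AB.
So P(type AB) = 1/4.

1/4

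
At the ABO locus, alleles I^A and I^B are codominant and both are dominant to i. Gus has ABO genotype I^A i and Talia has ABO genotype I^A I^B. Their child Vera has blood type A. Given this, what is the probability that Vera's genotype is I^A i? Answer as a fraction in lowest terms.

Cross I^A i × I^A I^B → 1/4 I^A I^A, 1/4 I^A I^B, 1/4 I^A i, 1/4 I^B i.
Type-A genotypes among offspring: I^A I^A (1/4), I^A i (1/4); total 1/2.
P(I^A i | type A) = (1/4) / (1/2) = 1/2.

1/2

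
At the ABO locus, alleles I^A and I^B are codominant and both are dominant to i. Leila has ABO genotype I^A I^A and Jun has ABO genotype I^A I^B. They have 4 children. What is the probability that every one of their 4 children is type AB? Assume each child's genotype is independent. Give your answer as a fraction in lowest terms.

ABO cross I^A I^A × I^A I^B → 1/2 A, 1/2 AB.
So P(type AB) = 1/2 per child.
All 4 independent: (1/2)^4 = 1/16.

1/16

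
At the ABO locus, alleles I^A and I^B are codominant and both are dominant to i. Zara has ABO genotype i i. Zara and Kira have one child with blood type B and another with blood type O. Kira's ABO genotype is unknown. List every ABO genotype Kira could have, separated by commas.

I^B i

For each candidate genotype of Kira, check whether crossing it with i i can produce every observed child phenotype.
  I^A I^A → possible child types {A} ✗
  I^A I^B → possible child types {A, B} ✗
  I^A i → possible child types {O, A} ✗
  I^B I^B → possible child types {B} ✗
  I^B i → possible child types {O, B} ✓
  i i → possible child types {O} ✗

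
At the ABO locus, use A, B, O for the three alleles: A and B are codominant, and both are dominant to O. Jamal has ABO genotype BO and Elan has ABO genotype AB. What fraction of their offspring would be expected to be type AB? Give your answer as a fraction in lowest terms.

ABO cross BO × AB → offspring phenotypes: 1/4 A, 1/2 B, 1/4 AB.
So P(type AB) = 1/4.

1/4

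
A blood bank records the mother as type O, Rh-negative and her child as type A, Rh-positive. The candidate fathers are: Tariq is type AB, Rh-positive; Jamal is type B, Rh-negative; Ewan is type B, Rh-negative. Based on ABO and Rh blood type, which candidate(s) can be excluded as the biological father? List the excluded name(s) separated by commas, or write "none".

Jamal, Ewan

A candidate is excluded only if no genotype consistent with his phenotype could produce a type A, Rh-positive child with a type O, Rh-negative mother.
Jamal (type B, Rh-): no genotype consistent with that phenotype can produce a type-A Rh+ child with a type-O mother.
Ewan (type B, Rh-): no genotype consistent with that phenotype can produce a type-A Rh+ child with a type-O mother.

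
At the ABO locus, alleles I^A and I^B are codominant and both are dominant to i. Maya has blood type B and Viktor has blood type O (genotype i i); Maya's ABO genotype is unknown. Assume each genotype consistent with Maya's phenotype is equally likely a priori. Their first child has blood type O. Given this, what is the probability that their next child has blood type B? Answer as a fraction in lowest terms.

1/2

Possible genotypes: Maya ∈ {I^B I^B, I^B i}; Viktor ∈ {i i}.
Weight each parental genotype pair by prior × P(type-O child):
  I^B i × i i: posterior weight 1; P(next child type B) = 1/2.
Weighted sum = 1/2.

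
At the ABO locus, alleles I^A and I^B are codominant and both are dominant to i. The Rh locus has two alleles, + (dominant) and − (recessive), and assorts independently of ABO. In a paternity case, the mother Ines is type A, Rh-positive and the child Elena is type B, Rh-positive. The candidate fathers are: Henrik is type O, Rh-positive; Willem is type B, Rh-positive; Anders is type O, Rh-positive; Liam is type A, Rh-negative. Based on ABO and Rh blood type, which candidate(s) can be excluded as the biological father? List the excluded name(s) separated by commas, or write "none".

A candidate is excluded only if no genotype consistent with his phenotype could produce a type B, Rh-positive child with a type A, Rh-positive mother.
Henrik (type O, Rh+): no genotype consistent with that phenotype can produce a type-B Rh+ child with a type-A mother.
Anders (type O, Rh+): no genotype consistent with that phenotype can produce a type-B Rh+ child with a type-A mother.
Liam (type A, Rh-): no genotype consistent with that phenotype can produce a type-B Rh+ child with a type-A mother.

Henrik, Anders, Liam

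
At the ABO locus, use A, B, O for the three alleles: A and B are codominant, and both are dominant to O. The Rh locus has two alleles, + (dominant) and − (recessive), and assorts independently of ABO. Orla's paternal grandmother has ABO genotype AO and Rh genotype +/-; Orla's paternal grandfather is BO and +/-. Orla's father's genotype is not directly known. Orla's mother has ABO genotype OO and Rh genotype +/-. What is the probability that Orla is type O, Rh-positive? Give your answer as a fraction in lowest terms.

3/8

Orla's father's ABO genotype from AO × BO: 1/4 AB, 1/4 AO, 1/4 BO, 1/4 OO.
Crossing each possibility with the mother OO and summing P(type O): 1/4·0 + 1/4·1/2 + 1/4·1/2 + 1/4·1 = 1/2.
Similarly for Rh via the father's Rh distribution: P(Rh+) = 3/4.
Independent loci: 1/2 × 3/4 = 3/8.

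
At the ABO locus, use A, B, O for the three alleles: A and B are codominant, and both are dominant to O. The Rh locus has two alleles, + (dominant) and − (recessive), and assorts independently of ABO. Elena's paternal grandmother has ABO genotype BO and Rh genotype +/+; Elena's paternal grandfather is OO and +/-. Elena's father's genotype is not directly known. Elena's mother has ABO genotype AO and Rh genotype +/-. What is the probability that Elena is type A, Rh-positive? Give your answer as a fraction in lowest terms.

Elena's father's ABO genotype from BO × OO: 1/2 BO, 1/2 OO.
Crossing each possibility with the mother AO and summing P(type A): 1/2·1/4 + 1/2·1/2 = 3/8.
Similarly for Rh via the father's Rh distribution: P(Rh+) = 7/8.
Independent loci: 3/8 × 7/8 = 21/64.

21/64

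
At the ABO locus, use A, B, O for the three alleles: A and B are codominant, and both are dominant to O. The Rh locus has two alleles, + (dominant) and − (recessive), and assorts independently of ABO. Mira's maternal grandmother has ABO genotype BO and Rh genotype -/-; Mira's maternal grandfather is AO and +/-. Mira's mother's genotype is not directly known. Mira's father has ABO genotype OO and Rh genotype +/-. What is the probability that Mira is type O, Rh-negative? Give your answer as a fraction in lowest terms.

Mira's mother's ABO genotype from BO × AO: 1/4 AB, 1/4 AO, 1/4 BO, 1/4 OO.
Crossing each possibility with the father OO and summing P(type O): 1/4·0 + 1/4·1/2 + 1/4·1/2 + 1/4·1 = 1/2.
Similarly for Rh via the mother's Rh distribution: P(Rh-) = 3/8.
Independent loci: 1/2 × 3/8 = 3/16.

3/16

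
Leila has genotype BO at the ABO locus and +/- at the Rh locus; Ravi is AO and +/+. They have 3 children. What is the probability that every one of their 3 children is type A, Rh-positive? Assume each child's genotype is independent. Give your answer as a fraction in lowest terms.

ABO cross BO × AO → 1/4 O, 1/4 A, 1/4 B, 1/4 AB.
Rh cross +/- × +/+ → 1 Rh+; so P(type A, Rh-positive) = 1/4 × 1 = 1/4 per child.
All 3 independent: (1/4)^3 = 1/64.

1/64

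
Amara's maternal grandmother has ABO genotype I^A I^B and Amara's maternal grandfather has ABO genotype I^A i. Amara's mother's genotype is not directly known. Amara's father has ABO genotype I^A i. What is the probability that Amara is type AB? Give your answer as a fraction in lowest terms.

Amara's mother's ABO genotype from I^A I^B × I^A i: 1/4 I^A I^A, 1/4 I^A I^B, 1/4 I^A i, 1/4 I^B i.
Crossing each possibility with the father I^A i and summing P(type AB): 1/4·0 + 1/4·1/4 + 1/4·0 + 1/4·1/4 = 1/8.

1/8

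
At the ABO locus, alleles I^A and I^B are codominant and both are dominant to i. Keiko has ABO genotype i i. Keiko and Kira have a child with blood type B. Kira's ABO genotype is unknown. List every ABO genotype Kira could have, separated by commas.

I^A I^B, I^B I^B, I^B i

For each candidate genotype of Kira, check whether crossing it with i i can produce every observed child phenotype.
  I^A I^A → possible child types {A} ✗
  I^A I^B → possible child types {A, B} ✓
  I^A i → possible child types {O, A} ✗
  I^B I^B → possible child types {B} ✓
  I^B i → possible child types {O, B} ✓
  i i → possible child types {O} ✗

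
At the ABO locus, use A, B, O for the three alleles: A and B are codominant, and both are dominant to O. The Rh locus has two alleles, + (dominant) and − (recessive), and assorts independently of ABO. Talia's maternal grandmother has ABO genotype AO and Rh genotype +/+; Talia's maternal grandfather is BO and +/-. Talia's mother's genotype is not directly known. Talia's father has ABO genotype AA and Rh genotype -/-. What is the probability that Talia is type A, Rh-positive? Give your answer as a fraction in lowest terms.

9/16

Talia's mother's ABO genotype from AO × BO: 1/4 AB, 1/4 AO, 1/4 BO, 1/4 OO.
Crossing each possibility with the father AA and summing P(type A): 1/4·1/2 + 1/4·1 + 1/4·1/2 + 1/4·1 = 3/4.
Similarly for Rh via the mother's Rh distribution: P(Rh+) = 3/4.
Independent loci: 3/4 × 3/4 = 9/16.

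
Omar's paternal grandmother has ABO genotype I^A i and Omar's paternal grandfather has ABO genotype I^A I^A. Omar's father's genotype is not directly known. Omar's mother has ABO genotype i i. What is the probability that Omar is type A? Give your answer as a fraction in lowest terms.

3/4

Omar's father's ABO genotype from I^A i × I^A I^A: 1/2 I^A I^A, 1/2 I^A i.
Crossing each possibility with the mother i i and summing P(type A): 1/2·1 + 1/2·1/2 = 3/4.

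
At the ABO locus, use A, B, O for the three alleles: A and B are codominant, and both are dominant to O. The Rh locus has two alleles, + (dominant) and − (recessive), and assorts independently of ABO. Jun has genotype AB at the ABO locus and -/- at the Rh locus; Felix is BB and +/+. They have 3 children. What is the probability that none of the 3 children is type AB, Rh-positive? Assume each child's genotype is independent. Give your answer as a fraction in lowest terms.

ABO cross AB × BB → 1/2 B, 1/2 AB.
Rh cross -/- × +/+ → 1 Rh+; so P(type AB, Rh-positive) = 1/2 × 1 = 1/2 per child.
P(not type AB, Rh-positive) = 1/2 for one child; (1/2)^3 = 1/8.

1/8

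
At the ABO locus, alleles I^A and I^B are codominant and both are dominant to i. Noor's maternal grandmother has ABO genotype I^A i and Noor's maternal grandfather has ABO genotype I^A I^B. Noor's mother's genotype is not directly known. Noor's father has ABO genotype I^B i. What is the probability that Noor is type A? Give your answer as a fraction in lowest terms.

1/4

Noor's mother's ABO genotype from I^A i × I^A I^B: 1/4 I^A I^A, 1/4 I^A I^B, 1/4 I^A i, 1/4 I^B i.
Crossing each possibility with the father I^B i and summing P(type A): 1/4·1/2 + 1/4·1/4 + 1/4·1/4 + 1/4·0 = 1/4.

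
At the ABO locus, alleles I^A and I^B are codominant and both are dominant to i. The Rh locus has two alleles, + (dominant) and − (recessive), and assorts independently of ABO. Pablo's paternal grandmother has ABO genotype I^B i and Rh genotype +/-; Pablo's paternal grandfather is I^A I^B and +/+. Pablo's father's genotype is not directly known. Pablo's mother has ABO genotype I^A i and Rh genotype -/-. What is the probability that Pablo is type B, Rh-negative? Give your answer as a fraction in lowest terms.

1/16

Pablo's father's ABO genotype from I^B i × I^A I^B: 1/4 I^A I^B, 1/4 I^A i, 1/4 I^B I^B, 1/4 I^B i.
Crossing each possibility with the mother I^A i and summing P(type B): 1/4·1/4 + 1/4·0 + 1/4·1/2 + 1/4·1/4 = 1/4.
Similarly for Rh via the father's Rh distribution: P(Rh-) = 1/4.
Independent loci: 1/4 × 1/4 = 1/16.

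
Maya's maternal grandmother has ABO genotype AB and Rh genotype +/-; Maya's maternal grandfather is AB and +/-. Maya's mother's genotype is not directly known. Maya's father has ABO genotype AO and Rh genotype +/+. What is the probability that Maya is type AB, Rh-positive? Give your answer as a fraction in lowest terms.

Maya's mother's ABO genotype from AB × AB: 1/4 AA, 1/2 AB, 1/4 BB.
Crossing each possibility with the father AO and summing P(type AB): 1/4·0 + 1/2·1/4 + 1/4·1/2 = 1/4.
Similarly for Rh via the mother's Rh distribution: P(Rh+) = 1.
Independent loci: 1/4 × 1 = 1/4.

1/4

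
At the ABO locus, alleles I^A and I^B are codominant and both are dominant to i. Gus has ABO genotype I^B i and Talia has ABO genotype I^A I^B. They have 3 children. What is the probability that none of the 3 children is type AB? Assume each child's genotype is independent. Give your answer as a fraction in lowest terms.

ABO cross I^B i × I^A I^B → 1/4 A, 1/2 B, 1/4 AB.
So P(type AB) = 1/4 per child.
P(not type AB) = 3/4 for one child; (3/4)^3 = 27/64.

27/64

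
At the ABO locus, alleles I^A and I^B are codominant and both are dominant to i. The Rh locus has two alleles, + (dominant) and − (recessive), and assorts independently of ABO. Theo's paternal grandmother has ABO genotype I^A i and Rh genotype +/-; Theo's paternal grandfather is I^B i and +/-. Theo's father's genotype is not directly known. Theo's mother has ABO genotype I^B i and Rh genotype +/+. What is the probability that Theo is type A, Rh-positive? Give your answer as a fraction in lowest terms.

1/8

Theo's father's ABO genotype from I^A i × I^B i: 1/4 I^A I^B, 1/4 I^A i, 1/4 I^B i, 1/4 i i.
Crossing each possibility with the mother I^B i and summing P(type A): 1/4·1/4 + 1/4·1/4 + 1/4·0 + 1/4·0 = 1/8.
Similarly for Rh via the father's Rh distribution: P(Rh+) = 1.
Independent loci: 1/8 × 1 = 1/8.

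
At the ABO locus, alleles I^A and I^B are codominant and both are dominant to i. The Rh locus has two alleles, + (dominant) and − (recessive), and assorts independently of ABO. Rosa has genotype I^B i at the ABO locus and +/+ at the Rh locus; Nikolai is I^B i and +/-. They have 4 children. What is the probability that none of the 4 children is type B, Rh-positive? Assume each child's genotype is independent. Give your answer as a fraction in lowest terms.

1/256

ABO cross I^B i × I^B i → 1/4 O, 3/4 B.
Rh cross +/+ × +/- → 1 Rh+; so P(type B, Rh-positive) = 3/4 × 1 = 3/4 per child.
P(not type B, Rh-positive) = 1/4 for one child; (1/4)^4 = 1/256.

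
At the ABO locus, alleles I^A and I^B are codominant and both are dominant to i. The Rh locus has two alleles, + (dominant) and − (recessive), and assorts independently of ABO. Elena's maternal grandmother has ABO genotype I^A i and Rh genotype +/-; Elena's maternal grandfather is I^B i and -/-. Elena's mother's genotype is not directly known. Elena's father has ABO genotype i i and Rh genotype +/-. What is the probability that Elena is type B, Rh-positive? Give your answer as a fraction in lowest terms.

5/32

Elena's mother's ABO genotype from I^A i × I^B i: 1/4 I^A I^B, 1/4 I^A i, 1/4 I^B i, 1/4 i i.
Crossing each possibility with the father i i and summing P(type B): 1/4·1/2 + 1/4·0 + 1/4·1/2 + 1/4·0 = 1/4.
Similarly for Rh via the mother's Rh distribution: P(Rh+) = 5/8.
Independent loci: 1/4 × 5/8 = 5/32.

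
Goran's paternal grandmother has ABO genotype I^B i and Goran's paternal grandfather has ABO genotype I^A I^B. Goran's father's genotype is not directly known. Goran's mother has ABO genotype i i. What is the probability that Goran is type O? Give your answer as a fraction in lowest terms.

1/4

Goran's father's ABO genotype from I^B i × I^A I^B: 1/4 I^A I^B, 1/4 I^A i, 1/4 I^B I^B, 1/4 I^B i.
Crossing each possibility with the mother i i and summing P(type O): 1/4·0 + 1/4·1/2 + 1/4·0 + 1/4·1/2 = 1/4.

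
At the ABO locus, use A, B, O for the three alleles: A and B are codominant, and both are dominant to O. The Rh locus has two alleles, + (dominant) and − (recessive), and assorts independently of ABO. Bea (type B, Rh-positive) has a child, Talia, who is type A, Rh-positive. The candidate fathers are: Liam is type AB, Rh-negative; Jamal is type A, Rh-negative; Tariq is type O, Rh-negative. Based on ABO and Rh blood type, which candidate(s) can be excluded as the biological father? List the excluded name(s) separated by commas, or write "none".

Tariq

A candidate is excluded only if no genotype consistent with his phenotype could produce a type A, Rh-positive child with a type B, Rh-positive mother.
Tariq (type O, Rh-): no genotype consistent with that phenotype can produce a type-A Rh+ child with a type-B mother.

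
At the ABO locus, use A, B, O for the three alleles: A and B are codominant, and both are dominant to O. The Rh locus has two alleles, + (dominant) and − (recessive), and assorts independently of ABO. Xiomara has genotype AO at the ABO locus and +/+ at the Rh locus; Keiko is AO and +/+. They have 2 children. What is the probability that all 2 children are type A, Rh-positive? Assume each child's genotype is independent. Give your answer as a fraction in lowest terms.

9/16

ABO cross AO × AO → 1/4 O, 3/4 A.
Rh cross +/+ × +/+ → 1 Rh+; so P(type A, Rh-positive) = 3/4 × 1 = 3/4 per child.
All 2 independent: (3/4)^2 = 9/16.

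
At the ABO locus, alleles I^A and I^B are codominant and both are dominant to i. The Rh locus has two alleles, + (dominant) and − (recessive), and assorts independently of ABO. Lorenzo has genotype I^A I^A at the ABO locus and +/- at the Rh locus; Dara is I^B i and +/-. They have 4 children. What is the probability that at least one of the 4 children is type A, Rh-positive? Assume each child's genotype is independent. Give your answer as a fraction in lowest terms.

ABO cross I^A I^A × I^B i → 1/2 A, 1/2 AB.
Rh cross +/- × +/- → 3/4 Rh+, 1/4 Rh-; so P(type A, Rh-positive) = 1/2 × 3/4 = 3/8 per child.
P(none) = (5/8)^4 = 625/4096; P(at least one) = 1 − 625/4096 = 3471/4096.

3471/4096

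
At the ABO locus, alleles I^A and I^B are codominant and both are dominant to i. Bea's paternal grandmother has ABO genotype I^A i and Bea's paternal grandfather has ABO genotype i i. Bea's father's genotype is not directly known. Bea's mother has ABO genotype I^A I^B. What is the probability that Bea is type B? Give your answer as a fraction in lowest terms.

3/8

Bea's father's ABO genotype from I^A i × i i: 1/2 I^A i, 1/2 i i.
Crossing each possibility with the mother I^A I^B and summing P(type B): 1/2·1/4 + 1/2·1/2 = 3/8.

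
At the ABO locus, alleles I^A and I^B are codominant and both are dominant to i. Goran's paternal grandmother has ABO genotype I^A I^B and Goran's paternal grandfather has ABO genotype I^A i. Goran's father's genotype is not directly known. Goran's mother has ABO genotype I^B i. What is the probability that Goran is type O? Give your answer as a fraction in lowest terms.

1/8

Goran's father's ABO genotype from I^A I^B × I^A i: 1/4 I^A I^A, 1/4 I^A I^B, 1/4 I^A i, 1/4 I^B i.
Crossing each possibility with the mother I^B i and summing P(type O): 1/4·0 + 1/4·0 + 1/4·1/4 + 1/4·1/4 = 1/8.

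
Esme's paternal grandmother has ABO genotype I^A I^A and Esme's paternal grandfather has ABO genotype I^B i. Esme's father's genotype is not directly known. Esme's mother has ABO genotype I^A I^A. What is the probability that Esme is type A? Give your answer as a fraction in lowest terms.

3/4

Esme's father's ABO genotype from I^A I^A × I^B i: 1/2 I^A I^B, 1/2 I^A i.
Crossing each possibility with the mother I^A I^A and summing P(type A): 1/2·1/2 + 1/2·1 = 3/4.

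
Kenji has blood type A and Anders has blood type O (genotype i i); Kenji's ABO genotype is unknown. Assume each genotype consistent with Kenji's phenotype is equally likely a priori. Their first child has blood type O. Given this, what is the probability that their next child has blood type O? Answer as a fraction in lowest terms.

1/2

Possible genotypes: Kenji ∈ {I^A I^A, I^A i}; Anders ∈ {i i}.
Weight each parental genotype pair by prior × P(type-O child):
  I^A i × i i: posterior weight 1; P(next child type O) = 1/2.
Weighted sum = 1/2.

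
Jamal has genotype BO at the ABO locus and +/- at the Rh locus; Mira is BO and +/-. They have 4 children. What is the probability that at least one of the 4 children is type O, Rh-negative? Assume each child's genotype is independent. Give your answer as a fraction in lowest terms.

ABO cross BO × BO → 1/4 O, 3/4 B.
Rh cross +/- × +/- → 3/4 Rh+, 1/4 Rh-; so P(type O, Rh-negative) = 1/4 × 1/4 = 1/16 per child.
P(none) = (15/16)^4 = 50625/65536; P(at least one) = 1 − 50625/65536 = 14911/65536.

14911/65536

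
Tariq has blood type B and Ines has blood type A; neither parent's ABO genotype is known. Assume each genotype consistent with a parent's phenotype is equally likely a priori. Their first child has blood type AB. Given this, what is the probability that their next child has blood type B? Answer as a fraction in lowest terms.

Possible genotypes: Tariq ∈ {I^B I^B, I^B i}; Ines ∈ {I^A I^A, I^A i}.
Weight each parental genotype pair by prior × P(type-AB child):
  I^B I^B × I^A I^A: posterior weight 4/9; P(next child type B) = 0.
  I^B I^B × I^A i: posterior weight 2/9; P(next child type B) = 1/2.
  I^B i × I^A I^A: posterior weight 2/9; P(next child type B) = 0.
  I^B i × I^A i: posterior weight 1/9; P(next child type B) = 1/4.
Weighted sum = 5/36.

5/36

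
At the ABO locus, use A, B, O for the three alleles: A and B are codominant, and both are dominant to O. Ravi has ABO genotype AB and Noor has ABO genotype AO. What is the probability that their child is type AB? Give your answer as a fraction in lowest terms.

1/4

ABO cross AB × AO → offspring phenotypes: 1/2 A, 1/4 B, 1/4 AB.
So P(type AB) = 1/4.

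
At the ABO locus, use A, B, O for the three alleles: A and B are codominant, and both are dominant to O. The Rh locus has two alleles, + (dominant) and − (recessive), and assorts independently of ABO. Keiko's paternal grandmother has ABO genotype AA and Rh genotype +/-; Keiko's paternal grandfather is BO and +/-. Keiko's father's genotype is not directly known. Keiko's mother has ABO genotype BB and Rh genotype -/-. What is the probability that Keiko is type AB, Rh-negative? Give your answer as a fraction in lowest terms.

1/4

Keiko's father's ABO genotype from AA × BO: 1/2 AB, 1/2 AO.
Crossing each possibility with the mother BB and summing P(type AB): 1/2·1/2 + 1/2·1/2 = 1/2.
Similarly for Rh via the father's Rh distribution: P(Rh-) = 1/2.
Independent loci: 1/2 × 1/2 = 1/4.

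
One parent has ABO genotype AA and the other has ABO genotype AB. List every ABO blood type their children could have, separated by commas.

A, AB

Gametes from AA × AB give offspring ABO genotypes AA, AB, i.e. phenotypes A, AB.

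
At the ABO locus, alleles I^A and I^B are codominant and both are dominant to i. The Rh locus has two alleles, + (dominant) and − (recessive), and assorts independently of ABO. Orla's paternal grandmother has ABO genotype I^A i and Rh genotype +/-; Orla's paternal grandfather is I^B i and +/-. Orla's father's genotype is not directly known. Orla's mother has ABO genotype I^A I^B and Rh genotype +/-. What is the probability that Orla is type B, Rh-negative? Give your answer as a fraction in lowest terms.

3/32

Orla's father's ABO genotype from I^A i × I^B i: 1/4 I^A I^B, 1/4 I^A i, 1/4 I^B i, 1/4 i i.
Crossing each possibility with the mother I^A I^B and summing P(type B): 1/4·1/4 + 1/4·1/4 + 1/4·1/2 + 1/4·1/2 = 3/8.
Similarly for Rh via the father's Rh distribution: P(Rh-) = 1/4.
Independent loci: 3/8 × 1/4 = 3/32.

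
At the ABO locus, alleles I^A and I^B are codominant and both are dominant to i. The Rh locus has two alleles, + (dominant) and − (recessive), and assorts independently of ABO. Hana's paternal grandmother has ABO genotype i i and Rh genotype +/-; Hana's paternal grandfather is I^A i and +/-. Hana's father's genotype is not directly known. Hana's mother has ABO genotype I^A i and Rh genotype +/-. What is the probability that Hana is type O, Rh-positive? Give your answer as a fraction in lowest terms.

9/32

Hana's father's ABO genotype from i i × I^A i: 1/2 I^A i, 1/2 i i.
Crossing each possibility with the mother I^A i and summing P(type O): 1/2·1/4 + 1/2·1/2 = 3/8.
Similarly for Rh via the father's Rh distribution: P(Rh+) = 3/4.
Independent loci: 3/8 × 3/4 = 9/32.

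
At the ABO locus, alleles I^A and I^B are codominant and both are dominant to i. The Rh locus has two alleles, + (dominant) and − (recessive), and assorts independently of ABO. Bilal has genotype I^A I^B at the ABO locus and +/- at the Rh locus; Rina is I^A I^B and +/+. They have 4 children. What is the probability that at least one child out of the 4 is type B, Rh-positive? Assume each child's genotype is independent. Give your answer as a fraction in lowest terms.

175/256

ABO cross I^A I^B × I^A I^B → 1/4 A, 1/4 B, 1/2 AB.
Rh cross +/- × +/+ → 1 Rh+; so P(type B, Rh-positive) = 1/4 × 1 = 1/4 per child.
P(none) = (3/4)^4 = 81/256; P(at least one) = 1 − 81/256 = 175/256.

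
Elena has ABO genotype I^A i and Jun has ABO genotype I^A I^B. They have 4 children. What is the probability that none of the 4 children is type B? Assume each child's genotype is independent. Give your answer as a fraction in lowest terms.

ABO cross I^A i × I^A I^B → 1/2 A, 1/4 B, 1/4 AB.
So P(type B) = 1/4 per child.
P(not type B) = 3/4 for one child; (3/4)^4 = 81/256.

81/256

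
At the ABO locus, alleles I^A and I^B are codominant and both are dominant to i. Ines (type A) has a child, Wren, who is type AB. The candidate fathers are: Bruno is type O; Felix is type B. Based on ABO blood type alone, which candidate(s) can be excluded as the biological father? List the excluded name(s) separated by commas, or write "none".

Bruno

A candidate is excluded only if no genotype consistent with his phenotype could produce a type AB child with a type A mother.
Bruno (type O): no genotype consistent with that phenotype can produce a type-AB child with a type-A mother.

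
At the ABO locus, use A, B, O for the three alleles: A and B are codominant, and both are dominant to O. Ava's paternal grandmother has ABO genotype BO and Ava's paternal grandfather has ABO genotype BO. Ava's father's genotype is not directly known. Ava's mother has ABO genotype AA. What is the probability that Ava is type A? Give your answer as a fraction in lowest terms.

Ava's father's ABO genotype from BO × BO: 1/4 BB, 1/2 BO, 1/4 OO.
Crossing each possibility with the mother AA and summing P(type A): 1/4·0 + 1/2·1/2 + 1/4·1 = 1/2.

1/2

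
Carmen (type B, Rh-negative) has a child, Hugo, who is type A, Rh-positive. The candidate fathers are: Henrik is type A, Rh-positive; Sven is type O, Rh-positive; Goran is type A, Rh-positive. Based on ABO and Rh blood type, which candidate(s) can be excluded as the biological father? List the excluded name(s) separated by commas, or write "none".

Sven

A candidate is excluded only if no genotype consistent with his phenotype could produce a type A, Rh-positive child with a type B, Rh-negative mother.
Sven (type O, Rh+): no genotype consistent with that phenotype can produce a type-A Rh+ child with a type-B mother.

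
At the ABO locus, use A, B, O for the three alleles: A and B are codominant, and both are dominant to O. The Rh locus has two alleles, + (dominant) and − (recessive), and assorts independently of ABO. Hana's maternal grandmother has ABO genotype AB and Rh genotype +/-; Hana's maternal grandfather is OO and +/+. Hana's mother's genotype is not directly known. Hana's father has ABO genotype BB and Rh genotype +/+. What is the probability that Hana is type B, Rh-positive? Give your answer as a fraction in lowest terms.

Hana's mother's ABO genotype from AB × OO: 1/2 AO, 1/2 BO.
Crossing each possibility with the father BB and summing P(type B): 1/2·1/2 + 1/2·1 = 3/4.
Similarly for Rh via the mother's Rh distribution: P(Rh+) = 1.
Independent loci: 3/4 × 1 = 3/4.

3/4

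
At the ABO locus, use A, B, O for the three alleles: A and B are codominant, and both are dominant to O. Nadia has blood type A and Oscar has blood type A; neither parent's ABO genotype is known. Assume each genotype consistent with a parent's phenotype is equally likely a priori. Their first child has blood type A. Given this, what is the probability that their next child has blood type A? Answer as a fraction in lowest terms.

19/20

Possible genotypes: Nadia ∈ {AA, AO}; Oscar ∈ {AA, AO}.
Weight each parental genotype pair by prior × P(type-A child):
  AA × AA: posterior weight 4/15; P(next child type A) = 1.
  AA × AO: posterior weight 4/15; P(next child type A) = 1.
  AO × AA: posterior weight 4/15; P(next child type A) = 1.
  AO × AO: posterior weight 1/5; P(next child type A) = 3/4.
Weighted sum = 19/20.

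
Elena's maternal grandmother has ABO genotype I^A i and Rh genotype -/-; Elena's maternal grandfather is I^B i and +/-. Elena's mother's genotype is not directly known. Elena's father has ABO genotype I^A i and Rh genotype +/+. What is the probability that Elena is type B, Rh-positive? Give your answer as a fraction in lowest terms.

1/8

Elena's mother's ABO genotype from I^A i × I^B i: 1/4 I^A I^B, 1/4 I^A i, 1/4 I^B i, 1/4 i i.
Crossing each possibility with the father I^A i and summing P(type B): 1/4·1/4 + 1/4·0 + 1/4·1/4 + 1/4·0 = 1/8.
Similarly for Rh via the mother's Rh distribution: P(Rh+) = 1.
Independent loci: 1/8 × 1 = 1/8.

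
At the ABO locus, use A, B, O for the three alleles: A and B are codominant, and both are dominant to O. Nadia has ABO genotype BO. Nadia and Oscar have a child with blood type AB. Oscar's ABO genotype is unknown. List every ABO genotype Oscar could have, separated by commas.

AA, AB, AO

For each candidate genotype of Oscar, check whether crossing it with BO can produce every observed child phenotype.
  AA → possible child types {A, AB} ✓
  AB → possible child types {A, B, AB} ✓
  AO → possible child types {O, A, B, AB} ✓
  BB → possible child types {B} ✗
  BO → possible child types {O, B} ✗
  OO → possible child types {O, B} ✗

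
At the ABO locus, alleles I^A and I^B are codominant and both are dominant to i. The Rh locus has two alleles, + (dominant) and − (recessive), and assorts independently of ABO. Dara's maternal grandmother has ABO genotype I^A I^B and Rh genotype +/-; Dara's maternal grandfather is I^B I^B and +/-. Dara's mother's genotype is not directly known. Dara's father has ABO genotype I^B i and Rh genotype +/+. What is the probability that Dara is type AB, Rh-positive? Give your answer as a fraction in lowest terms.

Dara's mother's ABO genotype from I^A I^B × I^B I^B: 1/2 I^A I^B, 1/2 I^B I^B.
Crossing each possibility with the father I^B i and summing P(type AB): 1/2·1/4 + 1/2·0 = 1/8.
Similarly for Rh via the mother's Rh distribution: P(Rh+) = 1.
Independent loci: 1/8 × 1 = 1/8.

1/8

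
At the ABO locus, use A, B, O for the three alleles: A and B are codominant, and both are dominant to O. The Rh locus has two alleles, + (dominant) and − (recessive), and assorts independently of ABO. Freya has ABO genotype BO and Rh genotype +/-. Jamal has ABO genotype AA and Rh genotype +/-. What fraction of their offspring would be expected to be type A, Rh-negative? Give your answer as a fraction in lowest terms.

1/8

ABO cross BO × AA → offspring phenotypes: 1/2 A, 1/2 AB.
Rh cross +/- × +/- → 3/4 Rh+, 1/4 Rh-.
Independent loci: P(type A, Rh-negative) = 1/2 × 1/4 = 1/8.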